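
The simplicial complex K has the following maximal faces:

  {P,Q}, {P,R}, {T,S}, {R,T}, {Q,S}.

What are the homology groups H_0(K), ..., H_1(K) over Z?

H_0 ≅ Z,  H_1 ≅ Z.

We work with the vertex ordering P < Q < R < S < T. The simplices of K, each written with vertices in increasing order, are:

  0-simplices (5): P, Q, R, S, T
  1-simplices (5): PQ, PR, QS, RT, ST

Hence C_0 ≅ Z^5, C_1 ≅ Z^5.

Boundary ∂_1: C_1 → C_0 maps an edge to its endpoints' difference, ∂[p,q] = q − p.
The 5×5 boundary matrix has rank 4 and Smith normal form diag(1,1,1,1).

Reading off H_k = ker ∂_k / im ∂_{k+1}:

  H_0: rank C_0 − rank ∂_1 = 5 − 4 = 1, and the invariant factors of ∂_1 are all 1, so H_0 = Z.
  H_1: rank ker ∂_1 − rank ∂_2 = (5 − 4) − 0 = 1, and there is no ∂_2, so H_1 = Z.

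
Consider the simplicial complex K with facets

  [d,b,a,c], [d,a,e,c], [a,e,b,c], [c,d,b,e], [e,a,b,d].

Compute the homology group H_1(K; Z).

Take the total order a < b < c < d < e on the vertex set. Then K (dimension 3) consists of the simplices:

  0-simplices (5): a, b, c, d, e
  1-simplices (10): ab, ac, ad, ae, bc, bd, be, cd, ce, de
  2-simplices (10): abc, abd, abe, acd, ace, ade, bcd, bce, bde, cde
  3-simplices (5): abcd, abce, abde, acde, bcde

so the chain groups are C_0 ≅ Z^5, C_1 ≅ Z^10, C_2 ≅ Z^10, C_3 ≅ Z^5.

∂_1: C_1 → C_0 maps an edge to its endpoints' difference, ∂[p,q] = q − p.
The resulting 5×10 matrix has rank 4, and its Smith normal form has invariant factors (1,1,1,1).

∂_2: C_2 → C_1 maps a triangle to the signed sum of its edges. For instance
  ∂bce = ce − be + bc,
  ∂abc = bc − ac + ab.
This gives a 10×10 integer matrix of rank 6; reducing to Smith normal form yields diagonal entries (1,1,1,1,1,1).

The boundary map ∂_3: C_3 → C_2 sends each 3-simplex σ to the alternating sum Σ_i (−1)^i (σ with its i-th vertex removed). For instance
  ∂acde = cde − ade + ace − acd,
  ∂abce = bce − ace + abe − abc.
This gives a 10×5 integer matrix of rank 4; reducing to Smith normal form yields diagonal entries (1,1,1,1).

From H_k ≅ ker(∂_k) / im(∂_{k+1}) we obtain:

  H_1: rank ker ∂_1 − rank ∂_2 = (10 − 4) − 6 = 0, and the invariant factors of ∂_2 are all 1, so H_1 ≅ 0.

(K is a triangulation of the 3-sphere S^3.)

H_1 = 0.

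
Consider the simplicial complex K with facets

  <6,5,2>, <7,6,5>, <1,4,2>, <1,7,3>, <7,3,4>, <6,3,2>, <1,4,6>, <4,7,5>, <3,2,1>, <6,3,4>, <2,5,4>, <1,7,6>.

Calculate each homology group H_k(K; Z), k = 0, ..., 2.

H_0 = Z,  H_1 = Z/2,  H_2 = 0.

Take the total order 1 < 2 < 3 < 4 < 5 < 6 < 7 on the vertex set. Then K (dimension 2) consists of the simplices:

  0-simplices (7): [1], [2], [3], [4], [5], [6], [7]
  1-simplices (18): [1,2], [1,3], [1,4], [1,6], [1,7], [2,3], [2,4], [2,5], [2,6], [3,4], [3,6], [3,7], [4,5], [4,6], [4,7], [5,6], [5,7], [6,7]
  2-simplices (12): [1,2,3], [1,2,4], [1,3,7], [1,4,6], [1,6,7], [2,3,6], [2,4,5], [2,5,6], [3,4,6], [3,4,7], [4,5,7], [5,6,7]

Hence C_0 ≅ Z^7, C_1 ≅ Z^18, C_2 ≅ Z^12.

The boundary map ∂_1: C_1 → C_0 maps an edge to its endpoints' difference, ∂[p,q] = q − p. For instance
  ∂[3,6] = [6] − [3].
As a 7×18 matrix over Z this has rank 6, with invariant factors (1,1,1,1,1,1).

The boundary map ∂_2: C_2 → C_1 sends each 2-simplex [p,q,r] to [q,r] − [p,r] + [p,q]. For instance
  ∂[3,4,7] = [4,7] − [3,7] + [3,4],
  ∂[1,2,3] = [2,3] − [1,3] + [1,2].
The resulting 18×12 matrix has rank 12, and its Smith normal form has invariant factors (1,1,1,1,1,1,1,1,1,1,1,2).

Now H_k = ker ∂_k / im ∂_{k+1}, so:

  H_0: rank C_0 − rank ∂_1 = 7 − 6 = 1, and the invariant factors of ∂_1 are all 1, so H_0 ≅ Z.
  H_1: rank ker ∂_1 − rank ∂_2 = (18 − 6) − 12 = 0, and ∂_2 has invariant factor 2 > 1, so H_1 ≅ Z/2.
  H_2: rank ker ∂_2 − rank ∂_3 = (12 − 12) − 0 = 0, and there is no ∂_3, so H_2 ≅ 0.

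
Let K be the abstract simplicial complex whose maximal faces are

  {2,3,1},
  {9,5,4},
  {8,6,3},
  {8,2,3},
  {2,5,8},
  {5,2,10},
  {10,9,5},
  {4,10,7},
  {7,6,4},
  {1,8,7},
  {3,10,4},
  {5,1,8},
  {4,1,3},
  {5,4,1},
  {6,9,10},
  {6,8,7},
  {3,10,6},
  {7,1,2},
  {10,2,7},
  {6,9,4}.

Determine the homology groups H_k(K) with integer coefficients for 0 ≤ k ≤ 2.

H_0 ≅ Z,  H_1 ≅ Z ⊕ Z/2,  H_2 = 0.

Take the total order 1 < 2 < 3 < 4 < 5 < 6 < 7 < 8 < 9 < 10 on the vertex set. Then K (dimension 2) consists of the simplices:

  0-simplices (10): [1], [2], [3], [4], [5], [6], [7], [8], [9], [10]
  1-simplices (30): (30 of them)
  2-simplices (20): (20 of them)

giving chain groups C_0 ≅ Z^10, C_1 ≅ Z^30, C_2 ≅ Z^20.

∂_1: C_1 → C_0 sends each edge [p,q] (with p < q) to q − p.
As a 10×30 matrix over Z this has rank 9, with invariant factors (1,1,1,1,1,1,1,1,1).

Boundary ∂_2: C_2 → C_1 sends each 2-simplex [p,q,r] to [q,r] − [p,r] + [p,q]. For instance
  ∂[1,2,3] = [2,3] − [1,3] + [1,2],
  ∂[4,6,7] = [6,7] − [4,7] + [4,6].
This gives a 30×20 integer matrix of rank 20; reducing to Smith normal form yields diagonal entries (1,1,1,1,1,1,1,1,1,1,1,1,1,1,1,1,1,1,1,2).

Computing H_k = (kernel of ∂_k) / (image of ∂_{k+1}):

  H_0: rank C_0 − rank ∂_1 = 10 − 9 = 1, and the invariant factors of ∂_1 are all 1, so H_0 = Z.
  H_1: rank ker ∂_1 − rank ∂_2 = (30 − 9) − 20 = 1, and ∂_2 has invariant factor 2 > 1, so H_1 = Z ⊕ Z/2.
  H_2: rank ker ∂_2 − rank ∂_3 = (20 − 20) − 0 = 0, and there is no ∂_3, so H_2 = 0.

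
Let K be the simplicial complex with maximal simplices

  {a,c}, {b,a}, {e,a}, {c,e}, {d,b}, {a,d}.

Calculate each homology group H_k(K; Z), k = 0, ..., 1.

Fix the vertex order a < b < c < d < e and write every simplex with vertices in increasing order. Then dim K = 1 and the simplices of K are:

  0-simplices (5): a, b, c, d, e
  1-simplices (6): ab, ac, ad, ae, bd, ce

Hence C_0 ≅ Z^5, C_1 ≅ Z^6.

The boundary map ∂_1: C_1 → C_0 maps an edge to its endpoints' difference, ∂[p,q] = q − p. For instance
  ∂ce = e − c.
As a 5×6 matrix over Z this has rank 4, with invariant factors (1,1,1,1).

Reading off H_k = ker ∂_k / im ∂_{k+1}:

  H_0: rank C_0 − rank ∂_1 = 5 − 4 = 1, and the invariant factors of ∂_1 are all 1, so H_0 = Z.
  H_1: rank ker ∂_1 − rank ∂_2 = (6 − 4) − 0 = 2, and there is no ∂_2, so H_1 = Z^2.

H_0 = Z,  H_1 = Z^2.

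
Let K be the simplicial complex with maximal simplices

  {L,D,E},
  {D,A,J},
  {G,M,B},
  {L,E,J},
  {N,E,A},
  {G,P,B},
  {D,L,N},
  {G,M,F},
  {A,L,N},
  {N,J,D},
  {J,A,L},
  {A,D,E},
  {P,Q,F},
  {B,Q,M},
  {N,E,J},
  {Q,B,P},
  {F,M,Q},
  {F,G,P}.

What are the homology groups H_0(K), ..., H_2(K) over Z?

Fix the vertex order A < B < D < E < F < G < J < L < M < N < P < Q and write every simplex with vertices in increasing order. Then dim K = 2 and the simplices of K are:

  0-simplices (12): A, B, D, E, F, G, J, L, M, N, P, Q
  1-simplices (27): AD, AE, AJ, AL, AN, BG, BM, BP, BQ, DE, DJ, DL, DN, EJ, EL, EN, FG, FM, FP, FQ, GM, GP, JL, JN, LN, MQ, PQ
  2-simplices (18): ADE, ADJ, AEN, AJL, ALN, BGM, BGP, BMQ, BPQ, DEL, DJN, DLN, EJL, EJN, FGM, FGP, FMQ, FPQ

so the chain groups are C_0 ≅ Z^12, C_1 ≅ Z^27, C_2 ≅ Z^18.

The boundary map ∂_1: C_1 → C_0 is given by ∂[p,q] = [q] − [p].
This gives a 12×27 integer matrix of rank 10; reducing to Smith normal form yields diagonal entries (1,1,1,1,1,1,1,1,1,1).

Boundary ∂_2: C_2 → C_1 acts by ∂[p,q,r] = [q,r] − [p,r] + [p,q]. For instance
  ∂BGM = GM − BM + BG,
  ∂FGP = GP − FP + FG.
This gives a 27×18 integer matrix of rank 17; reducing to Smith normal form yields diagonal entries (1,1,1,1,1,1,1,1,1,1,1,1,1,1,1,1,2).

Reading off H_k = ker ∂_k / im ∂_{k+1}:

  H_0: rank C_0 − rank ∂_1 = 12 − 10 = 2, and the invariant factors of ∂_1 are all 1, so H_0 = Z^2.
  H_1: rank ker ∂_1 − rank ∂_2 = (27 − 10) − 17 = 0, and ∂_2 has invariant factor 2 > 1, so H_1 = Z/2.
  H_2: rank ker ∂_2 − rank ∂_3 = (18 − 17) − 0 = 1, and there is no ∂_3, so H_2 = Z.

As a check, the Euler characteristic is 12 − 27 + 18 = 3, which agrees with 2 − 0 + 1 = 3.
(K is a triangulation of the disjoint union of the real projective plane RP^2 and the 2-sphere S^2.)

H_0 = Z^2,  H_1 = Z/2,  H_2 = Z.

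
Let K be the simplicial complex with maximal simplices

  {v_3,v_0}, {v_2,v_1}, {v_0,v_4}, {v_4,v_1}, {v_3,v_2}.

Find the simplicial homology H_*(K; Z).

H_0 = Z,  H_1 = Z.

Take the total order v_0 < v_1 < v_2 < v_3 < v_4 on the vertex set. Then K (dimension 1) consists of the simplices:

  0-simplices (5): [v_0], [v_1], [v_2], [v_3], [v_4]
  1-simplices (5): [v_0,v_3], [v_0,v_4], [v_1,v_2], [v_1,v_4], [v_2,v_3]

so the chain groups are C_0 ≅ Z^5, C_1 ≅ Z^5.

∂_1: C_1 → C_0 maps an edge to its endpoints' difference, ∂[p,q] = q − p.
The resulting 5×5 matrix has rank 4, and its Smith normal form has invariant factors (1,1,1,1).

Computing H_k = (kernel of ∂_k) / (image of ∂_{k+1}):

  H_0: rank C_0 − rank ∂_1 = 5 − 4 = 1, and the invariant factors of ∂_1 are all 1, so H_0 = Z.
  H_1: rank ker ∂_1 − rank ∂_2 = (5 − 4) − 0 = 1, and there is no ∂_2, so H_1 = Z.

As a check, the Euler characteristic is 5 − 5 = 0, which agrees with 1 − 1 = 0.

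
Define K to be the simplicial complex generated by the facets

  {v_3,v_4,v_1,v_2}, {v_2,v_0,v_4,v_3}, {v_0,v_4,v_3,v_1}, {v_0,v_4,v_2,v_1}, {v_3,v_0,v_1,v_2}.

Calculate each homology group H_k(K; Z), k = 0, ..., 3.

Order the vertices as v_0 < v_1 < v_2 < v_3 < v_4. Listing each simplex with vertices in this order, K has dimension 3 with simplices:

  0-simplices (5): [v_0], [v_1], [v_2], [v_3], [v_4]
  1-simplices (10): [v_0,v_1], [v_0,v_2], [v_0,v_3], [v_0,v_4], [v_1,v_2], [v_1,v_3], [v_1,v_4], [v_2,v_3], [v_2,v_4], [v_3,v_4]
  2-simplices (10): [v_0,v_1,v_2], [v_0,v_1,v_3], [v_0,v_1,v_4], [v_0,v_2,v_3], [v_0,v_2,v_4], [v_0,v_3,v_4], [v_1,v_2,v_3], [v_1,v_2,v_4], [v_1,v_3,v_4], [v_2,v_3,v_4]
  3-simplices (5): [v_0,v_1,v_2,v_3], [v_0,v_1,v_2,v_4], [v_0,v_1,v_3,v_4], [v_0,v_2,v_3,v_4], [v_1,v_2,v_3,v_4]

so the chain groups are C_0 ≅ Z^5, C_1 ≅ Z^10, C_2 ≅ Z^10, C_3 ≅ Z^5.

Boundary ∂_1: C_1 → C_0 sends each edge [p,q] (with p < q) to q − p. For instance
  ∂[v_2,v_4] = [v_4] − [v_2].
This gives a 5×10 integer matrix of rank 4; reducing to Smith normal form yields diagonal entries (1,1,1,1).

Boundary ∂_2: C_2 → C_1 sends each 2-simplex [p,q,r] to [q,r] − [p,r] + [p,q]. For instance
  ∂[v_1,v_3,v_4] = [v_3,v_4] − [v_1,v_4] + [v_1,v_3],
  ∂[v_0,v_1,v_4] = [v_1,v_4] − [v_0,v_4] + [v_0,v_1].
As a 10×10 matrix over Z this has rank 6, with invariant factors (1,1,1,1,1,1).

Boundary ∂_3: C_3 → C_2 sends each 3-simplex σ to the alternating sum Σ_i (−1)^i (σ with its i-th vertex removed). For instance
  ∂[v_0,v_1,v_2,v_3] = [v_1,v_2,v_3] − [v_0,v_2,v_3] + [v_0,v_1,v_3] − [v_0,v_1,v_2],
  ∂[v_0,v_2,v_3,v_4] = [v_2,v_3,v_4] − [v_0,v_3,v_4] + [v_0,v_2,v_4] − [v_0,v_2,v_3].
The 10×5 boundary matrix has rank 4 and Smith normal form diag(1,1,1,1).

Computing H_k = (kernel of ∂_k) / (image of ∂_{k+1}):

  H_0: rank C_0 − rank ∂_1 = 5 − 4 = 1, and the invariant factors of ∂_1 are all 1, so H_0 ≅ Z.
  H_1: rank ker ∂_1 − rank ∂_2 = (10 − 4) − 6 = 0, and the invariant factors of ∂_2 are all 1, so H_1 ≅ 0.
  H_2: rank ker ∂_2 − rank ∂_3 = (10 − 6) − 4 = 0, and the invariant factors of ∂_3 are all 1, so H_2 ≅ 0.
  H_3: rank ker ∂_3 − rank ∂_4 = (5 − 4) − 0 = 1, and there is no ∂_4, so H_3 ≅ Z.

As a check, the Euler characteristic is 5 − 10 + 10 − 5 = 0, which agrees with 1 − 0 + 0 − 1 = 0.

H_0 ≅ Z,  H_1 = 0,  H_2 = 0,  H_3 ≅ Z.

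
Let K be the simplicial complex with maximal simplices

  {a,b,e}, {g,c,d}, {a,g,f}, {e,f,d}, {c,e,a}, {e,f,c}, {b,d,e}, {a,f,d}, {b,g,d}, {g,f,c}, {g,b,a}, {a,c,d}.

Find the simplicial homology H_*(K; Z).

Order the vertices as a < b < c < d < e < f < g. Listing each simplex with vertices in this order, K has dimension 2 with simplices:

  0-simplices (7): a, b, c, d, e, f, g
  1-simplices (18): ab, ac, ad, ae, af, ag, bd, be, bg, cd, ce, cf, cg, de, df, dg, ef, fg
  2-simplices (12): abe, abg, acd, ace, adf, afg, bde, bdg, cdg, cef, cfg, def

so the chain groups are C_0 ≅ Z^7, C_1 ≅ Z^18, C_2 ≅ Z^12.

∂_1: C_1 → C_0 maps an edge to its endpoints' difference, ∂[p,q] = q − p. For instance
  ∂ad = d − a.
This gives a 7×18 integer matrix of rank 6; reducing to Smith normal form yields diagonal entries (1,1,1,1,1,1).

Boundary ∂_2: C_2 → C_1 maps a triangle to the signed sum of its edges. For instance
  ∂abg = bg − ag + ab,
  ∂cfg = fg − cg + cf.
This gives a 18×12 integer matrix of rank 12; reducing to Smith normal form yields diagonal entries (1,1,1,1,1,1,1,1,1,1,1,2).

Computing H_k = (kernel of ∂_k) / (image of ∂_{k+1}):

  H_0: rank C_0 − rank ∂_1 = 7 − 6 = 1, and the invariant factors of ∂_1 are all 1, so H_0 = Z.
  H_1: rank ker ∂_1 − rank ∂_2 = (18 − 6) − 12 = 0, and ∂_2 has invariant factor 2 > 1, so H_1 = Z_2.
  H_2: rank ker ∂_2 − rank ∂_3 = (12 − 12) − 0 = 0, and there is no ∂_3, so H_2 = 0.

As a check, the Euler characteristic is 7 − 18 + 12 = 1, which agrees with 1 − 0 + 0 = 1.
(K is a triangulation of the real projective plane RP^2.)

H_0 ≅ Z,  H_1 ≅ Z_2,  H_2 = 0.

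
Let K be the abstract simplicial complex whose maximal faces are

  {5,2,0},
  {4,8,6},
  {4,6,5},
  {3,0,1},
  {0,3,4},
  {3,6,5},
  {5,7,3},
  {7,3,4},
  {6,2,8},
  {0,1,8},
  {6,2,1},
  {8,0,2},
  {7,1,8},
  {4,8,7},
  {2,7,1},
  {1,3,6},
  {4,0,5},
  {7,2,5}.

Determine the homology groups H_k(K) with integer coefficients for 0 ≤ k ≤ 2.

Fix the vertex order 0 < 1 < 2 < 3 < 4 < 5 < 6 < 7 < 8 and write every simplex with vertices in increasing order. Then dim K = 2 and the simplices of K are:

  0-simplices (9): [0], [1], [2], [3], [4], [5], [6], [7], [8]
  1-simplices (27): (27 of them)
  2-simplices (18): [0,1,3], [0,1,8], [0,2,5], [0,2,8], [0,3,4], [0,4,5], [1,2,6], [1,2,7], [1,3,6], [1,7,8], [2,5,7], [2,6,8], [3,4,7], [3,5,6], [3,5,7], [4,5,6], [4,6,8], [4,7,8]

Hence C_0 ≅ Z^9, C_1 ≅ Z^27, C_2 ≅ Z^18.

The boundary map ∂_1: C_1 → C_0 maps an edge to its endpoints' difference, ∂[p,q] = q − p.
This gives a 9×27 integer matrix of rank 8; reducing to Smith normal form yields diagonal entries (1,1,1,1,1,1,1,1).

The boundary map ∂_2: C_2 → C_1 acts by ∂[p,q,r] = [q,r] − [p,r] + [p,q]. For instance
  ∂[0,1,3] = [1,3] − [0,3] + [0,1],
  ∂[3,5,6] = [5,6] − [3,6] + [3,5].
The 27×18 boundary matrix has rank 18 and Smith normal form diag(1,1,1,1,1,1,1,1,1,1,1,1,1,1,1,1,1,2).

Computing H_k = (kernel of ∂_k) / (image of ∂_{k+1}):

  H_0: rank C_0 − rank ∂_1 = 9 − 8 = 1, and the invariant factors of ∂_1 are all 1, so H_0 = Z.
  H_1: rank ker ∂_1 − rank ∂_2 = (27 − 8) − 18 = 1, and ∂_2 has invariant factor 2 > 1, so H_1 = Z ⊕ Z_2.
  H_2: rank ker ∂_2 − rank ∂_3 = (18 − 18) − 0 = 0, and there is no ∂_3, so H_2 = 0.

(K is a triangulation of the Klein bottle.)

H_0 = Z,  H_1 = Z ⊕ Z_2,  H_2 = 0.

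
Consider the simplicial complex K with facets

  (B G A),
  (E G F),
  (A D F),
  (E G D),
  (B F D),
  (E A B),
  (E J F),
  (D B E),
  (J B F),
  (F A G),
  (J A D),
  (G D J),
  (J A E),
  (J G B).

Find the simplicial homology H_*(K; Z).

H_0 = Z,  H_1 = Z^2,  H_2 = Z.

Take the total order A < B < D < E < F < G < J on the vertex set. Then K (dimension 2) consists of the simplices:

  0-simplices (7): A, B, D, E, F, G, J
  1-simplices (21): AB, AD, AE, AF, AG, AJ, BD, BE, BF, BG, BJ, DE, DF, DG, DJ, EF, EG, EJ, FG, FJ, GJ
  2-simplices (14): ABE, ABG, ADF, ADJ, AEJ, AFG, BDE, BDF, BFJ, BGJ, DEG, DGJ, EFG, EFJ

giving chain groups C_0 ≅ Z^7, C_1 ≅ Z^21, C_2 ≅ Z^14.

The boundary map ∂_1: C_1 → C_0 maps an edge to its endpoints' difference, ∂[p,q] = q − p. For instance
  ∂AE = E − A.
The resulting 7×21 matrix has rank 6, and its Smith normal form has invariant factors (1,1,1,1,1,1).

The boundary map ∂_2: C_2 → C_1 acts by ∂[p,q,r] = [q,r] − [p,r] + [p,q]. For instance
  ∂AEJ = EJ − AJ + AE,
  ∂ADF = DF − AF + AD.
The 21×14 boundary matrix has rank 13 and Smith normal form diag(1,1,1,1,1,1,1,1,1,1,1,1,1).

Now H_k = ker ∂_k / im ∂_{k+1}, so:

  H_0: rank C_0 − rank ∂_1 = 7 − 6 = 1, and the invariant factors of ∂_1 are all 1, so H_0 ≅ Z.
  H_1: rank ker ∂_1 − rank ∂_2 = (21 − 6) − 13 = 2, and the invariant factors of ∂_2 are all 1, so H_1 ≅ Z^2.
  H_2: rank ker ∂_2 − rank ∂_3 = (14 − 13) − 0 = 1, and there is no ∂_3, so H_2 ≅ Z.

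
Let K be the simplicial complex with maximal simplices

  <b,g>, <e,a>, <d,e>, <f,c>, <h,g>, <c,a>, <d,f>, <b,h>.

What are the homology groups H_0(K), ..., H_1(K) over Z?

Order the vertices as a < b < c < d < e < f < g < h. Listing each simplex with vertices in this order, K has dimension 1 with simplices:

  0-simplices (8): a, b, c, d, e, f, g, h
  1-simplices (8): ac, ae, bg, bh, cf, de, df, gh

so the chain groups are C_0 ≅ Z^8, C_1 ≅ Z^8.

Boundary ∂_1: C_1 → C_0 is given by ∂[p,q] = [q] − [p]. For instance
  ∂ae = e − a.
The 8×8 boundary matrix has rank 6 and Smith normal form diag(1,1,1,1,1,1).

From H_k ≅ ker(∂_k) / im(∂_{k+1}) we obtain:

  H_0: rank C_0 − rank ∂_1 = 8 − 6 = 2, and the invariant factors of ∂_1 are all 1, so H_0 ≅ Z^2.
  H_1: rank ker ∂_1 − rank ∂_2 = (8 − 6) − 0 = 2, and there is no ∂_2, so H_1 ≅ Z^2.

As a check, the Euler characteristic is 8 − 8 = 0, which agrees with 2 − 2 = 0.

H_0 = Z^2,  H_1 = Z^2.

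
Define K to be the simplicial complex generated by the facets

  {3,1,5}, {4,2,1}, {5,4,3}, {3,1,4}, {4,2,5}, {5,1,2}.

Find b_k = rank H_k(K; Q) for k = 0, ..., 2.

Fix the vertex order 1 < 2 < 3 < 4 < 5 and write every simplex with vertices in increasing order. Then dim K = 2 and the simplices of K are:

  0-simplices (5): [1], [2], [3], [4], [5]
  1-simplices (9): [1,2], [1,3], [1,4], [1,5], [2,4], [2,5], [3,4], [3,5], [4,5]
  2-simplices (6): [1,2,4], [1,2,5], [1,3,4], [1,3,5], [2,4,5], [3,4,5]

so the chain groups are C_0 ≅ Z^5, C_1 ≅ Z^9, C_2 ≅ Z^6.

∂_1: C_1 → C_0 is given by ∂[p,q] = [q] − [p]. For instance
  ∂[2,4] = [4] − [2].
The resulting 5×9 matrix has rank 4, and its Smith normal form has invariant factors (1,1,1,1).

The boundary map ∂_2: C_2 → C_1 maps a triangle to the signed sum of its edges. For instance
  ∂[3,4,5] = [4,5] − [3,5] + [3,4],
  ∂[1,2,5] = [2,5] − [1,5] + [1,2].
The 9×6 boundary matrix has rank 5 and Smith normal form diag(1,1,1,1,1).

Now H_k = ker ∂_k / im ∂_{k+1}, so:

  H_0: rank C_0 − rank ∂_1 = 5 − 4 = 1, and the invariant factors of ∂_1 are all 1, so H_0 ≅ Z.
  H_1: rank ker ∂_1 − rank ∂_2 = (9 − 4) − 5 = 0, and the invariant factors of ∂_2 are all 1, so H_1 ≅ 0.
  H_2: rank ker ∂_2 − rank ∂_3 = (6 − 5) − 0 = 1, and there is no ∂_3, so H_2 ≅ Z.

(K is a triangulation of the 2-sphere S^2.)

Hence the Betti numbers are b_0 = 1, b_1 = 0, b_2 = 1.

b_0 = 1, b_1 = 0, b_2 = 1.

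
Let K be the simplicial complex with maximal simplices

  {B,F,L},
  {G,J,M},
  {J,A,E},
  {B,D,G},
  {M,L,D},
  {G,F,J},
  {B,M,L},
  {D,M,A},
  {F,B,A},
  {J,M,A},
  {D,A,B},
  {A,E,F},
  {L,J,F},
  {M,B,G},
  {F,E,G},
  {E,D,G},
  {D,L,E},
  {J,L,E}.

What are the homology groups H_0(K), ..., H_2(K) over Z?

H_0 ≅ Z,  H_1 ≅ Z ⊕ Z/2,  H_2 = 0.

We work with the vertex ordering A < B < D < E < F < G < J < L < M. The simplices of K, each written with vertices in increasing order, are:

  0-simplices (9): A, B, D, E, F, G, J, L, M
  1-simplices (27): AB, AD, AE, AF, AJ, AM, BD, BF, BG, BL, BM, DE, DG, DL, DM, EF, EG, EJ, EL, FG, FJ, FL, GJ, GM, JL, JM, LM
  2-simplices (18): ABD, ABF, ADM, AEF, AEJ, AJM, BDG, BFL, BGM, BLM, DEG, DEL, DLM, EFG, EJL, FGJ, FJL, GJM

Hence C_0 ≅ Z^9, C_1 ≅ Z^27, C_2 ≅ Z^18.

The boundary map ∂_1: C_1 → C_0 is given by ∂[p,q] = [q] − [p]. For instance
  ∂FL = L − F.
The 9×27 boundary matrix has rank 8 and Smith normal form diag(1,1,1,1,1,1,1,1).

Boundary ∂_2: C_2 → C_1 sends each 2-simplex [p,q,r] to [q,r] − [p,r] + [p,q]. For instance
  ∂BLM = LM − BM + BL,
  ∂DEL = EL − DL + DE.
This gives a 27×18 integer matrix of rank 18; reducing to Smith normal form yields diagonal entries (1,1,1,1,1,1,1,1,1,1,1,1,1,1,1,1,1,2).

Computing H_k = (kernel of ∂_k) / (image of ∂_{k+1}):

  H_0: rank C_0 − rank ∂_1 = 9 − 8 = 1, and the invariant factors of ∂_1 are all 1, so H_0 ≅ Z.
  H_1: rank ker ∂_1 − rank ∂_2 = (27 − 8) − 18 = 1, and ∂_2 has invariant factor 2 > 1, so H_1 ≅ Z ⊕ Z/2.
  H_2: rank ker ∂_2 − rank ∂_3 = (18 − 18) − 0 = 0, and there is no ∂_3, so H_2 ≅ 0.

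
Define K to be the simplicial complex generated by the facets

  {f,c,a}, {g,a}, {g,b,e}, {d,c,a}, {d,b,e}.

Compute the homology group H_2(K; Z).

H_2 = 0.

Fix the vertex order a < b < c < d < e < f < g and write every simplex with vertices in increasing order. Then dim K = 2 and the simplices of K are:

  0-simplices (7): a, b, c, d, e, f, g
  1-simplices (11): ac, ad, af, ag, bd, be, bg, cd, cf, de, eg
  2-simplices (4): acd, acf, bde, beg

Hence C_0 ≅ Z^7, C_1 ≅ Z^11, C_2 ≅ Z^4.

The boundary map ∂_1: C_1 → C_0 sends each edge [p,q] (with p < q) to q − p.
This gives a 7×11 integer matrix of rank 6; reducing to Smith normal form yields diagonal entries (1,1,1,1,1,1).

The boundary map ∂_2: C_2 → C_1 maps a triangle to the signed sum of its edges. For instance
  ∂acf = cf − af + ac,
  ∂bde = de − be + bd.
The 11×4 boundary matrix has rank 4 and Smith normal form diag(1,1,1,1).

Now H_k = ker ∂_k / im ∂_{k+1}, so:

  H_2: rank ker ∂_2 − rank ∂_3 = (4 − 4) − 0 = 0, and there is no ∂_3, so H_2 = 0.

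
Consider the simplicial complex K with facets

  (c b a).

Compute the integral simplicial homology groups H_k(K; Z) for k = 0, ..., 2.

We work with the vertex ordering a < b < c. The simplices of K, each written with vertices in increasing order, are:

  0-simplices (3): a, b, c
  1-simplices (3): ab, ac, bc
  2-simplices (1): abc

Hence C_0 ≅ Z^3, C_1 ≅ Z^3, C_2 ≅ Z^1.

Boundary ∂_1: C_1 → C_0 is given by ∂[p,q] = [q] − [p]. For instance
  ∂bc = c − b.
As a 3×3 matrix over Z this has rank 2, with invariant factors (1,1).

Boundary ∂_2: C_2 → C_1 acts by ∂[p,q,r] = [q,r] − [p,r] + [p,q]. For instance
  ∂abc = bc − ac + ab.
As a 3×1 matrix over Z this has rank 1, with invariant factors (1).

From H_k ≅ ker(∂_k) / im(∂_{k+1}) we obtain:

  H_0: rank C_0 − rank ∂_1 = 3 − 2 = 1, and the invariant factors of ∂_1 are all 1, so H_0 = Z.
  H_1: rank ker ∂_1 − rank ∂_2 = (3 − 2) − 1 = 0, and the invariant factors of ∂_2 are all 1, so H_1 = 0.
  H_2: rank ker ∂_2 − rank ∂_3 = (1 − 1) − 0 = 0, and there is no ∂_3, so H_2 = 0.

H_0 ≅ Z,  H_1 = 0,  H_2 = 0.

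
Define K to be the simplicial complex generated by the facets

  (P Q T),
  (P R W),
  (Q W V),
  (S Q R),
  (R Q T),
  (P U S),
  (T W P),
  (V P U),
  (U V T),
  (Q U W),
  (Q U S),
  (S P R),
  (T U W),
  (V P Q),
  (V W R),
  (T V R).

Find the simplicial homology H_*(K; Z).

H_0 = Z,  H_1 = Z^2,  H_2 = Z.

Order the vertices as P < Q < R < S < T < U < V < W. Listing each simplex with vertices in this order, K has dimension 2 with simplices:

  0-simplices (8): P, Q, R, S, T, U, V, W
  1-simplices (24): PQ, PR, PS, PT, PU, PV, PW, QR, QS, QT, QU, QV, QW, RS, RT, RV, RW, SU, TU, TV, TW, UV, UW, VW
  2-simplices (16): PQT, PQV, PRS, PRW, PSU, PTW, PUV, QRS, QRT, QSU, QUW, QVW, RTV, RVW, TUV, TUW

so the chain groups are C_0 ≅ Z^8, C_1 ≅ Z^24, C_2 ≅ Z^16.

The boundary map ∂_1: C_1 → C_0 is given by ∂[p,q] = [q] − [p]. For instance
  ∂PS = S − P.
As a 8×24 matrix over Z this has rank 7, with invariant factors (1,1,1,1,1,1,1).

Boundary ∂_2: C_2 → C_1 sends each 2-simplex [p,q,r] to [q,r] − [p,r] + [p,q]. For instance
  ∂QRS = RS − QS + QR,
  ∂PRS = RS − PS + PR.
This gives a 24×16 integer matrix of rank 15; reducing to Smith normal form yields diagonal entries (1,1,1,1,1,1,1,1,1,1,1,1,1,1,1).

Computing H_k = (kernel of ∂_k) / (image of ∂_{k+1}):

  H_0: rank C_0 − rank ∂_1 = 8 − 7 = 1, and the invariant factors of ∂_1 are all 1, so H_0 = Z.
  H_1: rank ker ∂_1 − rank ∂_2 = (24 − 7) − 15 = 2, and the invariant factors of ∂_2 are all 1, so H_1 = Z^2.
  H_2: rank ker ∂_2 − rank ∂_3 = (16 − 15) − 0 = 1, and there is no ∂_3, so H_2 = Z.

As a check, the Euler characteristic is 8 − 24 + 16 = 0, which agrees with 1 − 2 + 1 = 0.
(K is a triangulation of the torus T^2.)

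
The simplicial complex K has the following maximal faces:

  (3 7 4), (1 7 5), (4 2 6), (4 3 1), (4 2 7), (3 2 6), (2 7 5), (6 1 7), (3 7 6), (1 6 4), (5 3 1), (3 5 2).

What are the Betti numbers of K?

We work with the vertex ordering 1 < 2 < 3 < 4 < 5 < 6 < 7. The simplices of K, each written with vertices in increasing order, are:

  0-simplices (7): [1], [2], [3], [4], [5], [6], [7]
  1-simplices (18): [1,3], [1,4], [1,5], [1,6], [1,7], [2,3], [2,4], [2,5], [2,6], [2,7], [3,4], [3,5], [3,6], [3,7], [4,6], [4,7], [5,7], [6,7]
  2-simplices (12): [1,3,4], [1,3,5], [1,4,6], [1,5,7], [1,6,7], [2,3,5], [2,3,6], [2,4,6], [2,4,7], [2,5,7], [3,4,7], [3,6,7]

so the chain groups are C_0 ≅ Z^7, C_1 ≅ Z^18, C_2 ≅ Z^12.

Boundary ∂_1: C_1 → C_0 is given by ∂[p,q] = [q] − [p].
As a 7×18 matrix over Z this has rank 6, with invariant factors (1,1,1,1,1,1).

Boundary ∂_2: C_2 → C_1 acts by ∂[p,q,r] = [q,r] − [p,r] + [p,q]. For instance
  ∂[2,5,7] = [5,7] − [2,7] + [2,5],
  ∂[2,3,6] = [3,6] − [2,6] + [2,3].
This gives a 18×12 integer matrix of rank 12; reducing to Smith normal form yields diagonal entries (1,1,1,1,1,1,1,1,1,1,1,2).

Computing H_k = (kernel of ∂_k) / (image of ∂_{k+1}):

  H_0: rank C_0 − rank ∂_1 = 7 − 6 = 1, and the invariant factors of ∂_1 are all 1, so H_0 = Z.
  H_1: rank ker ∂_1 − rank ∂_2 = (18 − 6) − 12 = 0, and ∂_2 has invariant factor 2 > 1, so H_1 = Z/2.
  H_2: rank ker ∂_2 − rank ∂_3 = (12 − 12) − 0 = 0, and there is no ∂_3, so H_2 = 0.

Hence the Betti numbers are b_0 = 1, b_1 = 0, b_2 = 0.

b_0 = 1, b_1 = 0, b_2 = 0.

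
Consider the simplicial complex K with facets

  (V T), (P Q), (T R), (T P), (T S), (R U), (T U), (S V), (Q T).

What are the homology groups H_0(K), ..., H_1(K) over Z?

H_0 ≅ Z,  H_1 ≅ Z^3.

Fix the vertex order P < Q < R < S < T < U < V and write every simplex with vertices in increasing order. Then dim K = 1 and the simplices of K are:

  0-simplices (7): P, Q, R, S, T, U, V
  1-simplices (9): PQ, PT, QT, RT, RU, ST, SV, TU, TV

so the chain groups are C_0 ≅ Z^7, C_1 ≅ Z^9.

The boundary map ∂_1: C_1 → C_0 is given by ∂[p,q] = [q] − [p]. For instance
  ∂TU = U − T.
As a 7×9 matrix over Z this has rank 6, with invariant factors (1,1,1,1,1,1).

From H_k ≅ ker(∂_k) / im(∂_{k+1}) we obtain:

  H_0: rank C_0 − rank ∂_1 = 7 − 6 = 1, and the invariant factors of ∂_1 are all 1, so H_0 = Z.
  H_1: rank ker ∂_1 − rank ∂_2 = (9 − 6) − 0 = 3, and there is no ∂_2, so H_1 = Z^3.

As a check, the Euler characteristic is 7 − 9 = -2, which agrees with 1 − 3 = -2.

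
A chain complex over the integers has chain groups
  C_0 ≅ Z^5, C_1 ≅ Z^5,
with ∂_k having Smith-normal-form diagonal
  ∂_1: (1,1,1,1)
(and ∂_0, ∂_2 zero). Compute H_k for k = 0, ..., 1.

H_0 ≅ Z,  H_1 ≅ Z.

H_0: b_0 = 5 − 0 − 4 = 1; torsion from ∂_1 factors > 1: none. So H_0 ≅ Z.
H_1: b_1 = 5 − 4 − 0 = 1; torsion from ∂_2 factors > 1: none. So H_1 ≅ Z.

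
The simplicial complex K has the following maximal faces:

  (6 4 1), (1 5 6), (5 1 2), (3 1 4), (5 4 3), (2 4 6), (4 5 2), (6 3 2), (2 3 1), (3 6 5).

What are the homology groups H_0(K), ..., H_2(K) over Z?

H_0 = Z,  H_1 = Z/2,  H_2 = 0.

We work with the vertex ordering 1 < 2 < 3 < 4 < 5 < 6. The simplices of K, each written with vertices in increasing order, are:

  0-simplices (6): [1], [2], [3], [4], [5], [6]
  1-simplices (15): [1,2], [1,3], [1,4], [1,5], [1,6], [2,3], [2,4], [2,5], [2,6], [3,4], [3,5], [3,6], [4,5], [4,6], [5,6]
  2-simplices (10): [1,2,3], [1,2,5], [1,3,4], [1,4,6], [1,5,6], [2,3,6], [2,4,5], [2,4,6], [3,4,5], [3,5,6]

giving chain groups C_0 ≅ Z^6, C_1 ≅ Z^15, C_2 ≅ Z^10.

Boundary ∂_1: C_1 → C_0 sends each edge [p,q] (with p < q) to q − p. For instance
  ∂[5,6] = [6] − [5].
This gives a 6×15 integer matrix of rank 5; reducing to Smith normal form yields diagonal entries (1,1,1,1,1).

Boundary ∂_2: C_2 → C_1 acts by ∂[p,q,r] = [q,r] − [p,r] + [p,q]. For instance
  ∂[1,5,6] = [5,6] − [1,6] + [1,5],
  ∂[3,5,6] = [5,6] − [3,6] + [3,5].
As a 15×10 matrix over Z this has rank 10, with invariant factors (1,1,1,1,1,1,1,1,1,2).

Reading off H_k = ker ∂_k / im ∂_{k+1}:

  H_0: rank C_0 − rank ∂_1 = 6 − 5 = 1, and the invariant factors of ∂_1 are all 1, so H_0 = Z.
  H_1: rank ker ∂_1 − rank ∂_2 = (15 − 5) − 10 = 0, and ∂_2 has invariant factor 2 > 1, so H_1 = Z/2.
  H_2: rank ker ∂_2 − rank ∂_3 = (10 − 10) − 0 = 0, and there is no ∂_3, so H_2 = 0.

(K is a triangulation of the real projective plane RP^2.)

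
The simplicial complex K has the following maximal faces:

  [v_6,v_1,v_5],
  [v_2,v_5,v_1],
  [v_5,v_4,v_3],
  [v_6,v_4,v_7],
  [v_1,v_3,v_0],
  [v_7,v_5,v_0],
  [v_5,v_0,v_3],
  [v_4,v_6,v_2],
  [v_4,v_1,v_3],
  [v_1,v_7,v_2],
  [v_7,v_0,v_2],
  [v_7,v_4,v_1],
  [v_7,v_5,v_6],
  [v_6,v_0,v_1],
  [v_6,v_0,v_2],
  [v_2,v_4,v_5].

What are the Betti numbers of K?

Order the vertices as v_0 < v_1 < v_2 < v_3 < v_4 < v_5 < v_6 < v_7. Listing each simplex with vertices in this order, K has dimension 2 with simplices:

  0-simplices (8): [v_0], [v_1], [v_2], [v_3], [v_4], [v_5], [v_6], [v_7]
  1-simplices (24): (24 of them)
  2-simplices (16): (16 of them)

giving chain groups C_0 ≅ Z^8, C_1 ≅ Z^24, C_2 ≅ Z^16.

The boundary map ∂_1: C_1 → C_0 sends each edge [p,q] (with p < q) to q − p.
This gives a 8×24 integer matrix of rank 7; reducing to Smith normal form yields diagonal entries (1,1,1,1,1,1,1).

∂_2: C_2 → C_1 maps a triangle to the signed sum of its edges. For instance
  ∂[v_2,v_4,v_5] = [v_4,v_5] − [v_2,v_5] + [v_2,v_4],
  ∂[v_2,v_4,v_6] = [v_4,v_6] − [v_2,v_6] + [v_2,v_4].
The 24×16 boundary matrix has rank 15 and Smith normal form diag(1,1,1,1,1,1,1,1,1,1,1,1,1,1,1).

Reading off H_k = ker ∂_k / im ∂_{k+1}:

  H_0: rank C_0 − rank ∂_1 = 8 − 7 = 1, and the invariant factors of ∂_1 are all 1, so H_0 = Z.
  H_1: rank ker ∂_1 − rank ∂_2 = (24 − 7) − 15 = 2, and the invariant factors of ∂_2 are all 1, so H_1 = Z^2.
  H_2: rank ker ∂_2 − rank ∂_3 = (16 − 15) − 0 = 1, and there is no ∂_3, so H_2 = Z.

As a check, the Euler characteristic is 8 − 24 + 16 = 0, which agrees with 1 − 2 + 1 = 0.

Hence the Betti numbers are b_0 = 1, b_1 = 2, b_2 = 1.

b_0 = 1, b_1 = 2, b_2 = 1.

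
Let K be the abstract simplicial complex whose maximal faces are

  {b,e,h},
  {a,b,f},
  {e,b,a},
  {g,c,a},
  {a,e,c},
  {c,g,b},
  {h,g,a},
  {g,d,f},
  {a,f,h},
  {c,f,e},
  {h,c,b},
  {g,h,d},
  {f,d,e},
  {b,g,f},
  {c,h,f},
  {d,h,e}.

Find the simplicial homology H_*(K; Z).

K has 8 vertices, 24 edges, 16 triangles.
rank ∂_0 = 0, rank ∂_1 = 7 ⇒ b_0 = 8 − 0 − 7 = 1; all invariant factors of ∂_1 are 1 so no torsion. So H_0 = Z.
rank ∂_1 = 7, rank ∂_2 = 15 ⇒ b_1 = 24 − 7 − 15 = 2; all invariant factors of ∂_2 are 1 so no torsion. So H_1 = Z^2.
rank ∂_2 = 15, rank ∂_3 = 0 ⇒ b_2 = 16 − 15 − 0 = 1. So H_2 = Z.

H_0 ≅ Z,  H_1 ≅ Z^2,  H_2 ≅ Z.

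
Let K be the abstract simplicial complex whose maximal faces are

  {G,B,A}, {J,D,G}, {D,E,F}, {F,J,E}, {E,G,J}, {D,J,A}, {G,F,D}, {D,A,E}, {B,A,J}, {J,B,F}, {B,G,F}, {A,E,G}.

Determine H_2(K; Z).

H_2 = 0.

K has 7 vertices, 18 edges, 12 triangles.
rank ∂_2 = 12, rank ∂_3 = 0 ⇒ b_2 = 12 − 12 − 0 = 0. So H_2 ≅ 0.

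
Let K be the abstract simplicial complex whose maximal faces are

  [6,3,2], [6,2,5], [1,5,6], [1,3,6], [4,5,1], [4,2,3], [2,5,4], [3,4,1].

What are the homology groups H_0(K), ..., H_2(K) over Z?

H_0 ≅ Z,  H_1 = 0,  H_2 ≅ Z.

Fix the vertex order 1 < 2 < 3 < 4 < 5 < 6 and write every simplex with vertices in increasing order. Then dim K = 2 and the simplices of K are:

  0-simplices (6): [1], [2], [3], [4], [5], [6]
  1-simplices (12): [1,3], [1,4], [1,5], [1,6], [2,3], [2,4], [2,5], [2,6], [3,4], [3,6], [4,5], [5,6]
  2-simplices (8): [1,3,4], [1,3,6], [1,4,5], [1,5,6], [2,3,4], [2,3,6], [2,4,5], [2,5,6]

giving chain groups C_0 ≅ Z^6, C_1 ≅ Z^12, C_2 ≅ Z^8.

Boundary ∂_1: C_1 → C_0 maps an edge to its endpoints' difference, ∂[p,q] = q − p. For instance
  ∂[1,4] = [4] − [1].
This gives a 6×12 integer matrix of rank 5; reducing to Smith normal form yields diagonal entries (1,1,1,1,1).

∂_2: C_2 → C_1 acts by ∂[p,q,r] = [q,r] − [p,r] + [p,q]. For instance
  ∂[2,3,6] = [3,6] − [2,6] + [2,3],
  ∂[2,4,5] = [4,5] − [2,5] + [2,4].
The resulting 12×8 matrix has rank 7, and its Smith normal form has invariant factors (1,1,1,1,1,1,1).

Reading off H_k = ker ∂_k / im ∂_{k+1}:

  H_0: rank C_0 − rank ∂_1 = 6 − 5 = 1, and the invariant factors of ∂_1 are all 1, so H_0 = Z.
  H_1: rank ker ∂_1 − rank ∂_2 = (12 − 5) − 7 = 0, and the invariant factors of ∂_2 are all 1, so H_1 = 0.
  H_2: rank ker ∂_2 − rank ∂_3 = (8 − 7) − 0 = 1, and there is no ∂_3, so H_2 = Z.

As a check, the Euler characteristic is 6 − 12 + 8 = 2, which agrees with 1 − 0 + 1 = 2.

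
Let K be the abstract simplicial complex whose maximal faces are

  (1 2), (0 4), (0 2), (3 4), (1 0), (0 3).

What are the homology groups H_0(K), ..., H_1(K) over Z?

H_0 = Z,  H_1 = Z^2.

Take the total order 0 < 1 < 2 < 3 < 4 on the vertex set. Then K (dimension 1) consists of the simplices:

  0-simplices (5): [0], [1], [2], [3], [4]
  1-simplices (6): [0,1], [0,2], [0,3], [0,4], [1,2], [3,4]

so the chain groups are C_0 ≅ Z^5, C_1 ≅ Z^6.

Boundary ∂_1: C_1 → C_0 maps an edge to its endpoints' difference, ∂[p,q] = q − p. For instance
  ∂[0,3] = [3] − [0].
This gives a 5×6 integer matrix of rank 4; reducing to Smith normal form yields diagonal entries (1,1,1,1).

Reading off H_k = ker ∂_k / im ∂_{k+1}:

  H_0: rank C_0 − rank ∂_1 = 5 − 4 = 1, and the invariant factors of ∂_1 are all 1, so H_0 = Z.
  H_1: rank ker ∂_1 − rank ∂_2 = (6 − 4) − 0 = 2, and there is no ∂_2, so H_1 = Z^2.

As a check, the Euler characteristic is 5 − 6 = -1, which agrees with 1 − 2 = -1.
(K is a triangulation of a wedge of 2 circles.)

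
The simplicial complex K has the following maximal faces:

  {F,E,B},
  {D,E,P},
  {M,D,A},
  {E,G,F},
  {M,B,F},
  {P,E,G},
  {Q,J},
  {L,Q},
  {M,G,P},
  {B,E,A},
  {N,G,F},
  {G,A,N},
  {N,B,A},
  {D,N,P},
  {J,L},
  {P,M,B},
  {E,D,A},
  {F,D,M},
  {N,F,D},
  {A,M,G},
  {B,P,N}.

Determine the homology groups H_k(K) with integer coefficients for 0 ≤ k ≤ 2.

H_0 = Z^2,  H_1 = Z^3,  H_2 = Z.

We work with the vertex ordering A < B < D < E < F < G < J < L < M < N < P < Q. The simplices of K, each written with vertices in increasing order, are:

  0-simplices (12): A, B, D, E, F, G, J, L, M, N, P, Q
  1-simplices (30): AB, AD, AE, AG, AM, AN, BE, BF, BM, BN, BP, DE, DF, DM, DN, DP, EF, EG, EP, FG, FM, FN, GM, GN, GP, JL, JQ, LQ, MP, NP
  2-simplices (18): ABE, ABN, ADE, ADM, AGM, AGN, BEF, BFM, BMP, BNP, DEP, DFM, DFN, DNP, EFG, EGP, FGN, GMP

giving chain groups C_0 ≅ Z^12, C_1 ≅ Z^30, C_2 ≅ Z^18.

The boundary map ∂_1: C_1 → C_0 maps an edge to its endpoints' difference, ∂[p,q] = q − p. For instance
  ∂FG = G − F.
The resulting 12×30 matrix has rank 10, and its Smith normal form has invariant factors (1,1,1,1,1,1,1,1,1,1).

The boundary map ∂_2: C_2 → C_1 acts by ∂[p,q,r] = [q,r] − [p,r] + [p,q]. For instance
  ∂AGN = GN − AN + AG,
  ∂EFG = FG − EG + EF.
This gives a 30×18 integer matrix of rank 17; reducing to Smith normal form yields diagonal entries (1,1,1,1,1,1,1,1,1,1,1,1,1,1,1,1,1).

Now H_k = ker ∂_k / im ∂_{k+1}, so:

  H_0: rank C_0 − rank ∂_1 = 12 − 10 = 2, and the invariant factors of ∂_1 are all 1, so H_0 = Z^2.
  H_1: rank ker ∂_1 − rank ∂_2 = (30 − 10) − 17 = 3, and the invariant factors of ∂_2 are all 1, so H_1 = Z^3.
  H_2: rank ker ∂_2 − rank ∂_3 = (18 − 17) − 0 = 1, and there is no ∂_3, so H_2 = Z.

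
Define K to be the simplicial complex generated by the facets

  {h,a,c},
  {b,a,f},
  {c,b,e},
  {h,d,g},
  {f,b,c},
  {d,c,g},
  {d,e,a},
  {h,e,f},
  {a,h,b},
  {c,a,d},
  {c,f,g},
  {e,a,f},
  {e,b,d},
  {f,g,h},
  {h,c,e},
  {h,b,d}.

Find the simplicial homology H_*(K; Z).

H_0 ≅ Z,  H_1 ≅ Z^2,  H_2 ≅ Z.

We work with the vertex ordering a < b < c < d < e < f < g < h. The simplices of K, each written with vertices in increasing order, are:

  0-simplices (8): a, b, c, d, e, f, g, h
  1-simplices (24): ab, ac, ad, ae, af, ah, bc, bd, be, bf, bh, cd, ce, cf, cg, ch, de, dg, dh, ef, eh, fg, fh, gh
  2-simplices (16): abf, abh, acd, ach, ade, aef, bce, bcf, bde, bdh, cdg, ceh, cfg, dgh, efh, fgh

giving chain groups C_0 ≅ Z^8, C_1 ≅ Z^24, C_2 ≅ Z^16.

Boundary ∂_1: C_1 → C_0 maps an edge to its endpoints' difference, ∂[p,q] = q − p. For instance
  ∂dg = g − d.
This gives a 8×24 integer matrix of rank 7; reducing to Smith normal form yields diagonal entries (1,1,1,1,1,1,1).

∂_2: C_2 → C_1 maps a triangle to the signed sum of its edges. For instance
  ∂bde = de − be + bd,
  ∂bdh = dh − bh + bd.
The resulting 24×16 matrix has rank 15, and its Smith normal form has invariant factors (1,1,1,1,1,1,1,1,1,1,1,1,1,1,1).

Now H_k = ker ∂_k / im ∂_{k+1}, so:

  H_0: rank C_0 − rank ∂_1 = 8 − 7 = 1, and the invariant factors of ∂_1 are all 1, so H_0 ≅ Z.
  H_1: rank ker ∂_1 − rank ∂_2 = (24 − 7) − 15 = 2, and the invariant factors of ∂_2 are all 1, so H_1 ≅ Z^2.
  H_2: rank ker ∂_2 − rank ∂_3 = (16 − 15) − 0 = 1, and there is no ∂_3, so H_2 ≅ Z.

(K is a triangulation of the torus T^2.)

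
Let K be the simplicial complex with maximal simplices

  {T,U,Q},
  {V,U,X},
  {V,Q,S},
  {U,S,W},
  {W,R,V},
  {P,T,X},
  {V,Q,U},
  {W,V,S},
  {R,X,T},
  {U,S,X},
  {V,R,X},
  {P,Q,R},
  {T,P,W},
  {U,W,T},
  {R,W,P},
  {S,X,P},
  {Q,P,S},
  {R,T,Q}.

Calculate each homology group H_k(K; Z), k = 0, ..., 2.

Fix the vertex order P < Q < R < S < T < U < V < W < X and write every simplex with vertices in increasing order. Then dim K = 2 and the simplices of K are:

  0-simplices (9): P, Q, R, S, T, U, V, W, X
  1-simplices (27): PQ, PR, PS, PT, PW, PX, QR, QS, QT, QU, QV, RT, RV, RW, RX, SU, SV, SW, SX, TU, TW, TX, UV, UW, UX, VW, VX
  2-simplices (18): PQR, PQS, PRW, PSX, PTW, PTX, QRT, QSV, QTU, QUV, RTX, RVW, RVX, SUW, SUX, SVW, TUW, UVX

Hence C_0 ≅ Z^9, C_1 ≅ Z^27, C_2 ≅ Z^18.

∂_1: C_1 → C_0 sends each edge [p,q] (with p < q) to q − p.
This gives a 9×27 integer matrix of rank 8; reducing to Smith normal form yields diagonal entries (1,1,1,1,1,1,1,1).

Boundary ∂_2: C_2 → C_1 acts by ∂[p,q,r] = [q,r] − [p,r] + [p,q]. For instance
  ∂RTX = TX − RX + RT,
  ∂QTU = TU − QU + QT.
The resulting 27×18 matrix has rank 18, and its Smith normal form has invariant factors (1,1,1,1,1,1,1,1,1,1,1,1,1,1,1,1,1,2).

Now H_k = ker ∂_k / im ∂_{k+1}, so:

  H_0: rank C_0 − rank ∂_1 = 9 − 8 = 1, and the invariant factors of ∂_1 are all 1, so H_0 = Z.
  H_1: rank ker ∂_1 − rank ∂_2 = (27 − 8) − 18 = 1, and ∂_2 has invariant factor 2 > 1, so H_1 = Z × Z/2.
  H_2: rank ker ∂_2 − rank ∂_3 = (18 − 18) − 0 = 0, and there is no ∂_3, so H_2 = 0.

H_0 = Z,  H_1 = Z × Z/2,  H_2 = 0.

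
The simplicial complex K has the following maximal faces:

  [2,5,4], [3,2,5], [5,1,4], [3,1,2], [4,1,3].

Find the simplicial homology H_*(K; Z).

H_0 = Z,  H_1 = Z,  H_2 = 0.

Fix the vertex order 1 < 2 < 3 < 4 < 5 and write every simplex with vertices in increasing order. Then dim K = 2 and the simplices of K are:

  0-simplices (5): [1], [2], [3], [4], [5]
  1-simplices (10): [1,2], [1,3], [1,4], [1,5], [2,3], [2,4], [2,5], [3,4], [3,5], [4,5]
  2-simplices (5): [1,2,3], [1,3,4], [1,4,5], [2,3,5], [2,4,5]

giving chain groups C_0 ≅ Z^5, C_1 ≅ Z^10, C_2 ≅ Z^5.

∂_1: C_1 → C_0 is given by ∂[p,q] = [q] − [p].
The 5×10 boundary matrix has rank 4 and Smith normal form diag(1,1,1,1).

Boundary ∂_2: C_2 → C_1 acts by ∂[p,q,r] = [q,r] − [p,r] + [p,q]. For instance
  ∂[1,3,4] = [3,4] − [1,4] + [1,3],
  ∂[1,4,5] = [4,5] − [1,5] + [1,4].
This gives a 10×5 integer matrix of rank 5; reducing to Smith normal form yields diagonal entries (1,1,1,1,1).

From H_k ≅ ker(∂_k) / im(∂_{k+1}) we obtain:

  H_0: rank C_0 − rank ∂_1 = 5 − 4 = 1, and the invariant factors of ∂_1 are all 1, so H_0 = Z.
  H_1: rank ker ∂_1 − rank ∂_2 = (10 − 4) − 5 = 1, and the invariant factors of ∂_2 are all 1, so H_1 = Z.
  H_2: rank ker ∂_2 − rank ∂_3 = (5 − 5) − 0 = 0, and there is no ∂_3, so H_2 = 0.

As a check, the Euler characteristic is 5 − 10 + 5 = 0, which agrees with 1 − 1 + 0 = 0.
(K is a triangulation of the Möbius band.)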